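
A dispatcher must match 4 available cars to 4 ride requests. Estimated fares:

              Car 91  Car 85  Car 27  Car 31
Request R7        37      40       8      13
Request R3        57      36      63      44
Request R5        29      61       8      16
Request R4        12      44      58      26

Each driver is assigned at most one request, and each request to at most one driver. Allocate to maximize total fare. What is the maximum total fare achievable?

Maximum total: $200

Optimal: Car 91→Request R7 ($37), Car 85→Request R5 ($61), Car 27→Request R4 ($58), Car 31→Request R3 ($44) — total 37+61+58+44 = $200.
Row-greedy (each driver in turn takes its best remaining request) gives $189, worse by 11.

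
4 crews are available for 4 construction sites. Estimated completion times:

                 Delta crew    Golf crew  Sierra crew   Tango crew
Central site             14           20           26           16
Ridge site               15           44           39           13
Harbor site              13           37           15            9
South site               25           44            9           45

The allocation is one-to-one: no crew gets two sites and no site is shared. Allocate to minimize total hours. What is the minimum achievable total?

This is the linear assignment problem.
Optimal: Delta crew→Ridge site (15 hours), Golf crew→Central site (20 hours), Sierra crew→South site (9 hours), Tango crew→Harbor site (9 hours) — total 15+20+9+9 = 53 hours.
Column-greedy (each site in turn goes to its cheapest remaining crew) gives 86 hours, worse by 33.
Next-best assignment: Delta crew→Harbor site, Golf crew→Central site, Sierra crew→South site, Tango crew→Ridge site = 55 hours.

Min total: 53 hours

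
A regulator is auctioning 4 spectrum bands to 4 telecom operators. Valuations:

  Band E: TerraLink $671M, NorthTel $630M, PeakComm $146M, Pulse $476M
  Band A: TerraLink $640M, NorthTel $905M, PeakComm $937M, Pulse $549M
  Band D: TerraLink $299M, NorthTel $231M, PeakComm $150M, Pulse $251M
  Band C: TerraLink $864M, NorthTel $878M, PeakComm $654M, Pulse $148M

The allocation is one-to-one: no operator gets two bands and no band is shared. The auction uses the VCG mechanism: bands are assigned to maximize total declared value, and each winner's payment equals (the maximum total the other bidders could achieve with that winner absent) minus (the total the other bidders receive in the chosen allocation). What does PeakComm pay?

PeakComm pays $445M.

Efficient allocation: TerraLink→Band E ($671M), NorthTel→Band C ($878M), PeakComm→Band A ($937M), Pulse→Band D ($251M); total welfare W = $2737M.
PeakComm receives Band A at value $937M, so the others get W − 937 = $1800M.
Without PeakComm: best allocation of the remaining 3 bidders over all 4 bands is TerraLink→Band C ($864M), NorthTel→Band A ($905M), Pulse→Band E ($476M), total $2245M.
VCG payment = (others' best without PeakComm) − (others' welfare with PeakComm) = 2245 − 1800 = $445M.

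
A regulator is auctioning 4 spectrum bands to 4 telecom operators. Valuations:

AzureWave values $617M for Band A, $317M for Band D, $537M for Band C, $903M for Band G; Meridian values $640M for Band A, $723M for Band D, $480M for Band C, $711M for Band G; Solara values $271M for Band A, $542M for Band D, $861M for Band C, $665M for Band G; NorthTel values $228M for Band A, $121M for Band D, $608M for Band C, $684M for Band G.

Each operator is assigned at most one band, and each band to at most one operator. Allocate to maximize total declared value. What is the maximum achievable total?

Optimal: AzureWave→Band A ($617M), Meridian→Band D ($723M), Solara→Band C ($861M), NorthTel→Band G ($684M) — total 617+723+861+684 = $2885M.
Row-greedy (each operator in turn takes its best remaining band) gives $2715M, worse by 170.
Next-best assignment: AzureWave→Band G, Meridian→Band D, Solara→Band C, NorthTel→Band A = $2715M.

Max total: $2885M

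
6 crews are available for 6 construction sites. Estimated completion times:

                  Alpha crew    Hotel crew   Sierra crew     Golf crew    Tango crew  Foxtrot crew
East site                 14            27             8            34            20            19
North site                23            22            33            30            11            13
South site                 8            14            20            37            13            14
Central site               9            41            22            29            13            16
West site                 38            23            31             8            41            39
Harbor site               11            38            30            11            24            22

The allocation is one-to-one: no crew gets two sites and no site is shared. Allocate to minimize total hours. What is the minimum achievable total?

Minimum total: 67 hours

Treat this as an assignment problem: match each crew to one site.
Optimal: Alpha crew→Harbor site (11 hours), Hotel crew→South site (14 hours), Sierra crew→East site (8 hours), Golf crew→West site (8 hours), Tango crew→Central site (13 hours), Foxtrot crew→North site (13 hours) — total 11+14+8+8+13+13 = 67 hours.
Column-greedy (each site in turn goes to its cheapest remaining crew) gives 89 hours, worse by 22.
Next-best assignment: Alpha crew→Harbor site, Hotel crew→South site, Sierra crew→East site, Golf crew→West site, Tango crew→North site, Foxtrot crew→Central site = 68 hours.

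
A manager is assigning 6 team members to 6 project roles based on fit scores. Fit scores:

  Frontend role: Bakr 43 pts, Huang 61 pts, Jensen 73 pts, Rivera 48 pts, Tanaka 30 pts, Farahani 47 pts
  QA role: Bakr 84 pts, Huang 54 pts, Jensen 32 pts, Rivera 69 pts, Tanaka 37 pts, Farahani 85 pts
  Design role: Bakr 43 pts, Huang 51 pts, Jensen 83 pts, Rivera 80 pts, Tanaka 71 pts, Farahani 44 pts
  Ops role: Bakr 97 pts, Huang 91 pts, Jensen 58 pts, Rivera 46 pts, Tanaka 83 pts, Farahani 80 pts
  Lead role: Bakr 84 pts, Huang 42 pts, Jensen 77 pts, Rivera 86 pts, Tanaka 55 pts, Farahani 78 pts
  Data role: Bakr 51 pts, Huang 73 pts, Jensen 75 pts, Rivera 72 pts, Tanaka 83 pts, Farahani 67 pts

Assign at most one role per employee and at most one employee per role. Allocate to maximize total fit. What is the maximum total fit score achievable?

Optimal: Bakr→Lead role (84 pts), Huang→Ops role (91 pts), Jensen→Frontend role (73 pts), Rivera→Design role (80 pts), Tanaka→Data role (83 pts), Farahani→QA role (85 pts) — total 84+91+73+80+83+85 = 496 pts.
Max-entry greedy (repeatedly take the single best remaining cell) gives 495 pts, worse by 1.
Next-best assignment: Bakr→Ops role, Huang→Frontend role, Jensen→Design role, Rivera→Lead role, Tanaka→Data role, Farahani→QA role = 495 pts.

Maximum total: 496 pts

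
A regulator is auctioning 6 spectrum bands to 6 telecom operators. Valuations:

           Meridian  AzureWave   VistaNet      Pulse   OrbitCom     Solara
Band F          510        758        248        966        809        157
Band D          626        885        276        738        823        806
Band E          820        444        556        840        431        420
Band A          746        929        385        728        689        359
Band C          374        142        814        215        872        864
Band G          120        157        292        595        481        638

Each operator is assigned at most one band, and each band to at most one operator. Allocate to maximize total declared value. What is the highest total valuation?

Optimal: Meridian→Band E ($820M), AzureWave→Band A ($929M), VistaNet→Band C ($814M), Pulse→Band F ($966M), OrbitCom→Band D ($823M), Solara→Band G ($638M) — total 820+929+814+966+823+638 = $4990M.
Column-greedy (each band in turn goes to its best remaining operator) gives $4516M, worse by 474.
Next-best assignment: Meridian→Band E, AzureWave→Band A, VistaNet→Band C, Pulse→Band F, OrbitCom→Band G, Solara→Band D = $4816M.

Maximum total: $4990M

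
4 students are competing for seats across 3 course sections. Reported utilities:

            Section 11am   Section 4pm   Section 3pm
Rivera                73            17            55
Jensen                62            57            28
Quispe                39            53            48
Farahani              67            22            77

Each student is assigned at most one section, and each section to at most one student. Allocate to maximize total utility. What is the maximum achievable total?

Optimal: Rivera→Section 11am (73 points), Jensen→Section 4pm (57 points), Farahani→Section 3pm (77 points) — total 73+57+77 = 207 points.
Row-greedy (each student in turn takes its best remaining section) gives 178 points, worse by 29.
Next-best assignment: Rivera→Section 11am, Quispe→Section 4pm, Farahani→Section 3pm = 203 points.

Max total: 207 points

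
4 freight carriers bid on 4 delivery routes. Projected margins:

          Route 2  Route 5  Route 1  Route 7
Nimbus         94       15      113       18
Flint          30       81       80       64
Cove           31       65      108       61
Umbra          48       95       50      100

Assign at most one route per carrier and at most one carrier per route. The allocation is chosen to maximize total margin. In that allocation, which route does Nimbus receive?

Nimbus receives Route 2.

Optimal: Nimbus→Route 2 ($94k), Flint→Route 5 ($81k), Cove→Route 1 ($108k), Umbra→Route 7 ($100k) — total 94+81+108+100 = $383k.
Max-entry greedy (repeatedly take the single best remaining cell) gives $325k, worse by 58.
Next-best assignment: Nimbus→Route 2, Flint→Route 7, Cove→Route 1, Umbra→Route 5 = $361k.
Swapping Flint↔Umbra (Flint→Route 7 $64k, Umbra→Route 5 $95k) loses 22.
Nimbus's own top route is Route 1 ($113k), but forcing Nimbus→Route 1 and reassigning the rest optimally gives only $325k — worse by 58.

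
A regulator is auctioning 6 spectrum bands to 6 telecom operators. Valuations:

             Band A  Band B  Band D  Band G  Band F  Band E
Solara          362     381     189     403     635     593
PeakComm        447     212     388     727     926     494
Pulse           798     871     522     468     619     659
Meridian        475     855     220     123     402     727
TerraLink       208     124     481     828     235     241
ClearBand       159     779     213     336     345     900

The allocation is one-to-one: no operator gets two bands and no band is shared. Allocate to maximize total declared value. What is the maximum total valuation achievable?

Maximum total: $4496M

Optimal: Solara→Band D ($189M), PeakComm→Band F ($926M), Pulse→Band A ($798M), Meridian→Band B ($855M), TerraLink→Band G ($828M), ClearBand→Band E ($900M) — total 189+926+798+855+828+900 = $4496M.
Column-greedy (each band in turn goes to its best remaining operator) gives $4396M, worse by 100.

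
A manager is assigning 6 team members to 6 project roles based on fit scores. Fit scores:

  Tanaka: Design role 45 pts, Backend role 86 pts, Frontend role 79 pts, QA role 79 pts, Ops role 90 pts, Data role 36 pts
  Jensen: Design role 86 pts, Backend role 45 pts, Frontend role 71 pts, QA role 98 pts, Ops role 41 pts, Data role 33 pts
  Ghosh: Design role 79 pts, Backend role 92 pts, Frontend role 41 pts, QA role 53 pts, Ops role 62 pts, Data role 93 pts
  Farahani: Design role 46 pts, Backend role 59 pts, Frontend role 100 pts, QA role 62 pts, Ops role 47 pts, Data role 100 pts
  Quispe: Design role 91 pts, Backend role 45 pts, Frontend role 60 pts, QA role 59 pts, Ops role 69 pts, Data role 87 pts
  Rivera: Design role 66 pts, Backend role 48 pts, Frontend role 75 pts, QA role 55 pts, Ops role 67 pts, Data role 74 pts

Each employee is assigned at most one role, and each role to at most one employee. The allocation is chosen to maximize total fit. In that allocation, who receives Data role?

Treat this as an assignment problem: match each employee to one role.
Optimal: Tanaka→Ops role (90 pts), Jensen→QA role (98 pts), Ghosh→Backend role (92 pts), Farahani→Data role (100 pts), Quispe→Design role (91 pts), Rivera→Frontend role (75 pts) — total 90+98+92+100+91+75 = 546 pts.
Row-greedy (each employee in turn takes its best remaining role) gives 520 pts, worse by 26.
Farahani's own top role is Frontend role (100 pts), but forcing Farahani→Frontend role and reassigning the rest optimally gives only 545 pts — worse by 1.

Farahani receives Data role.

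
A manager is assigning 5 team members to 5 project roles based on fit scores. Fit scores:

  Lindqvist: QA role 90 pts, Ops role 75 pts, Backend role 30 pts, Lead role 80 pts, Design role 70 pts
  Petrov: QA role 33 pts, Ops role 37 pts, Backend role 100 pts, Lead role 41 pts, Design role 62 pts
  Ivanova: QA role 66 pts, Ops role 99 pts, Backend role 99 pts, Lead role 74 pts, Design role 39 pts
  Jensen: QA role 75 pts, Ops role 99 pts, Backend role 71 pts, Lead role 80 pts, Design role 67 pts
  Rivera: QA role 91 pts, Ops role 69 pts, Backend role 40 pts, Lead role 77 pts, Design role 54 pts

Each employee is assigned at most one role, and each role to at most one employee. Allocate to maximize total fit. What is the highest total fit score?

This is the linear assignment problem.
Optimal: Lindqvist→Design role (70 pts), Petrov→Backend role (100 pts), Ivanova→Ops role (99 pts), Jensen→Lead role (80 pts), Rivera→QA role (91 pts) — total 70+100+99+80+91 = 440 pts.
Swapping Rivera↔Lindqvist (Rivera→Design role 54 pts, Lindqvist→QA role 90 pts) loses 17.
No other one-to-one assignment exceeds 440 pts.

Max total: 440 pts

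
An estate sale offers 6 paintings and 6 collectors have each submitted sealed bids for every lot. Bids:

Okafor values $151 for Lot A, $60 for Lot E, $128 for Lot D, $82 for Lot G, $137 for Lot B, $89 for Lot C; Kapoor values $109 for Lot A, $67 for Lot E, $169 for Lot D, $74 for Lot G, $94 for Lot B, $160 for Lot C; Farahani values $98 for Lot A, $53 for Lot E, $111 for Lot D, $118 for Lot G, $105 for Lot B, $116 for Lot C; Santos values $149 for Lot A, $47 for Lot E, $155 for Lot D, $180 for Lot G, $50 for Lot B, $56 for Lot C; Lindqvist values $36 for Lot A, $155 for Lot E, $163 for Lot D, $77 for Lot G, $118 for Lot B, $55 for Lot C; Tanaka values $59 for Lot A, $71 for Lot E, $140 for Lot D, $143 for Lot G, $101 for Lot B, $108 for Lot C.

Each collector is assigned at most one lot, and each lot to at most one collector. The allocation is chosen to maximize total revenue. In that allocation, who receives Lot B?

Farahani receives Lot B.

This is the linear assignment problem.
Optimal: Okafor→Lot A ($151), Kapoor→Lot C ($160), Farahani→Lot B ($105), Santos→Lot G ($180), Lindqvist→Lot E ($155), Tanaka→Lot D ($140) — total 151+160+105+180+155+140 = $891.
Column-greedy (each lot in turn goes to its best remaining collector) gives $868, worse by 23.
Checked against all permutations: $891 is optimal.
Farahani's own top lot is Lot G ($118), but forcing Farahani→Lot G and reassigning the rest optimally gives only $859 — worse by 32.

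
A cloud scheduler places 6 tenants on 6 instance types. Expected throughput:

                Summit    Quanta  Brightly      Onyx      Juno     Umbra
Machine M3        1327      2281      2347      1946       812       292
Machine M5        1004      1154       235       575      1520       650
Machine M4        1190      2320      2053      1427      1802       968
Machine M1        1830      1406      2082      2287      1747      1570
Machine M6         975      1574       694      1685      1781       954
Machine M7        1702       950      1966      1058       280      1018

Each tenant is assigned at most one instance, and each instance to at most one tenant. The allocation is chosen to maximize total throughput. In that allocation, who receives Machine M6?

Optimal: Summit→Machine M7 (1702 ops/s), Quanta→Machine M4 (2320 ops/s), Brightly→Machine M3 (2347 ops/s), Onyx→Machine M6 (1685 ops/s), Juno→Machine M5 (1520 ops/s), Umbra→Machine M1 (1570 ops/s) — total 1702+2320+2347+1685+1520+1570 = 11144 ops/s.
Row-greedy (each tenant in turn takes its best remaining instance) gives 10720 ops/s, worse by 424.
Swapping Umbra↔Quanta (Umbra→Machine M4 968 ops/s, Quanta→Machine M1 1406 ops/s) loses 1516.
No other one-to-one assignment exceeds 11144 ops/s.
Onyx's own top instance is Machine M1 (2287 ops/s), but forcing Onyx→Machine M1 and reassigning the rest optimally gives only 11130 ops/s — worse by 14.

Onyx receives Machine M6.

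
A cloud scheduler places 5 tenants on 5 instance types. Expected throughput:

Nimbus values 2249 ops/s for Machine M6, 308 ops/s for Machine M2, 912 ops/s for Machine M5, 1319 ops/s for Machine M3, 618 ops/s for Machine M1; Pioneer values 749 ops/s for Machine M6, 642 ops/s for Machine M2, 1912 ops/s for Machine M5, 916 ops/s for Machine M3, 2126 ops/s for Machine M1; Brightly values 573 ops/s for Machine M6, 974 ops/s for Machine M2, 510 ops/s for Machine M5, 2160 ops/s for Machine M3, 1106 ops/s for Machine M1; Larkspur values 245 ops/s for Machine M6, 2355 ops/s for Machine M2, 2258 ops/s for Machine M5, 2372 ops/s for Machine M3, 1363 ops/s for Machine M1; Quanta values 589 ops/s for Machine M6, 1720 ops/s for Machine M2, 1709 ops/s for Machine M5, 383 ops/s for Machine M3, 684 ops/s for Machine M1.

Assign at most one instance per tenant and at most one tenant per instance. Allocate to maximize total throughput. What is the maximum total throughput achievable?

Optimal: Nimbus→Machine M6 (2249 ops/s), Pioneer→Machine M1 (2126 ops/s), Brightly→Machine M3 (2160 ops/s), Larkspur→Machine M2 (2355 ops/s), Quanta→Machine M5 (1709 ops/s) — total 2249+2126+2160+2355+1709 = 10599 ops/s.
Next-best assignment: Nimbus→Machine M6, Pioneer→Machine M1, Brightly→Machine M3, Larkspur→Machine M5, Quanta→Machine M2 = 10513 ops/s.

Maximum total: 10599 ops/s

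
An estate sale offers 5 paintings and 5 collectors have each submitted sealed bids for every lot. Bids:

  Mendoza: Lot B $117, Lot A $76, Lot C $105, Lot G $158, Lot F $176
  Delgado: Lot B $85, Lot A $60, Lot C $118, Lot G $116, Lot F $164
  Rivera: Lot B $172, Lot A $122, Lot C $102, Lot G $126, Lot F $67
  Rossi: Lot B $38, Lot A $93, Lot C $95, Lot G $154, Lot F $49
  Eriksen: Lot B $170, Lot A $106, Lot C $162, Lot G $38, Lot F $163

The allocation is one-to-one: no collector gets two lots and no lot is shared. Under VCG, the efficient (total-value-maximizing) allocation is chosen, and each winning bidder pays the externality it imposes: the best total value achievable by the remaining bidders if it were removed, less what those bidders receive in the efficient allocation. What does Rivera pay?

Rivera pays $41.

Efficient allocation: Mendoza→Lot G ($158), Delgado→Lot F ($164), Rivera→Lot B ($172), Rossi→Lot A ($93), Eriksen→Lot C ($162); total welfare W = $749.
Rivera receives Lot B at value $172, so the others get W − 172 = $577.
Without Rivera: best allocation of the remaining 4 bidders over all 5 lots is Mendoza→Lot F ($176), Delgado→Lot C ($118), Rossi→Lot G ($154), Eriksen→Lot B ($170), total $618.
VCG payment = (others' best without Rivera) − (others' welfare with Rivera) = 618 − 577 = $41.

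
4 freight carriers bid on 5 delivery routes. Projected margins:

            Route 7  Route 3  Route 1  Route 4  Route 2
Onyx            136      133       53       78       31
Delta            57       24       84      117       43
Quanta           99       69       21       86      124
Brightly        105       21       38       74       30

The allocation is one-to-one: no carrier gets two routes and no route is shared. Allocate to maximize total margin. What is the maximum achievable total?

Optimal: Onyx→Route 3 ($133k), Delta→Route 4 ($117k), Quanta→Route 2 ($124k), Brightly→Route 7 ($105k) — total 133+117+124+105 = $479k.
Row-greedy (each carrier in turn takes its best remaining route) gives $415k, worse by 64.
Next-best assignment: Onyx→Route 3, Delta→Route 1, Quanta→Route 2, Brightly→Route 7 = $446k.

Max total: $479k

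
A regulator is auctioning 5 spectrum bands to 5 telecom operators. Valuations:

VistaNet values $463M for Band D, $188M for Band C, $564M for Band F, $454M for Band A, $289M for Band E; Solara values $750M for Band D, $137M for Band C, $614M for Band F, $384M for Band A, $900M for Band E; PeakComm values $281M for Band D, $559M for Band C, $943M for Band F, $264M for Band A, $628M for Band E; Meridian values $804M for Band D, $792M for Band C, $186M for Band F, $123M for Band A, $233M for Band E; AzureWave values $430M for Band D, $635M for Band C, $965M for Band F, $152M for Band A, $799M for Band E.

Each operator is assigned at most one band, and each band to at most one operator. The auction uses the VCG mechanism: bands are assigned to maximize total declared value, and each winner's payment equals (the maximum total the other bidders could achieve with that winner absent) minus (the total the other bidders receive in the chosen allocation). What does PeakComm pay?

Efficient allocation: VistaNet→Band A ($454M), Solara→Band D ($750M), PeakComm→Band F ($943M), Meridian→Band C ($792M), AzureWave→Band E ($799M); total welfare W = $3738M.
PeakComm receives Band F at value $943M, so the others get W − 943 = $2795M.
Without PeakComm: best allocation of the remaining 4 bidders over all 5 bands is VistaNet→Band A ($454M), Solara→Band E ($900M), Meridian→Band D ($804M), AzureWave→Band F ($965M), total $3123M.
VCG payment = (others' best without PeakComm) − (others' welfare with PeakComm) = 3123 − 2795 = $328M.

PeakComm pays $328M.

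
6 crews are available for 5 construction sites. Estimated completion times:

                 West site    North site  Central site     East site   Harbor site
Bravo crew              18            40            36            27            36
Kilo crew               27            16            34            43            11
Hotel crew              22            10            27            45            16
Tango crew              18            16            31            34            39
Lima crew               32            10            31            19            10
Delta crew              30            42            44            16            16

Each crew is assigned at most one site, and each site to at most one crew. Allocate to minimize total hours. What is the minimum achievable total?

Minimum total: 82 hours

Optimal: Bravo crew→West site (18 hours), Lima crew→North site (10 hours), Hotel crew→Central site (27 hours), Delta crew→East site (16 hours), Kilo crew→Harbor site (11 hours) — total 18+10+27+16+11 = 82 hours.
Column-greedy (each site in turn goes to its cheapest remaining crew) gives 85 hours, worse by 3.
No other one-to-one assignment undercuts 82 hours.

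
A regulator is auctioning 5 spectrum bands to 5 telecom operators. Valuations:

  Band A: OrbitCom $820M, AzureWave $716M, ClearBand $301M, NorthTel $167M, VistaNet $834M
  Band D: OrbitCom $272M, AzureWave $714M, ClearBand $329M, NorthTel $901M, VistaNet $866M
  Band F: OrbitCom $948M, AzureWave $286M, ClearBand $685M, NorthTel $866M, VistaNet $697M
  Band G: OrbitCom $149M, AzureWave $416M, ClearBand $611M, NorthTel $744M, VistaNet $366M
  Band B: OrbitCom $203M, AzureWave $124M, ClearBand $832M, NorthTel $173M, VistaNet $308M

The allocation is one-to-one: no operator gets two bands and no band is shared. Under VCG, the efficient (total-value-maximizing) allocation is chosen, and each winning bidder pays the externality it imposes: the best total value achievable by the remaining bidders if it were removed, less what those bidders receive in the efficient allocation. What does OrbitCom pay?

OrbitCom pays $122M.

Efficient allocation: OrbitCom→Band F ($948M), AzureWave→Band A ($716M), ClearBand→Band B ($832M), NorthTel→Band G ($744M), VistaNet→Band D ($866M); total welfare W = $4106M.
OrbitCom receives Band F at value $948M, so the others get W − 948 = $3158M.
Without OrbitCom: best allocation of the remaining 4 bidders over all 5 bands is AzureWave→Band A ($716M), ClearBand→Band B ($832M), NorthTel→Band F ($866M), VistaNet→Band D ($866M), total $3280M.
VCG payment = (others' best without OrbitCom) − (others' welfare with OrbitCom) = 3280 − 3158 = $122M.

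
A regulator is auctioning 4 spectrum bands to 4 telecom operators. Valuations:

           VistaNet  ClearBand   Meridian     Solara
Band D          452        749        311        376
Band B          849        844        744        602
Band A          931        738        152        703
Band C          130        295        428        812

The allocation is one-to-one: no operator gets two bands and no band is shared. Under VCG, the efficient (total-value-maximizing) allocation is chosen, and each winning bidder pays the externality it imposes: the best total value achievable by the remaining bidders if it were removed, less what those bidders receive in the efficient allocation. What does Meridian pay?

Meridian pays $95M.

Efficient allocation: VistaNet→Band A ($931M), ClearBand→Band D ($749M), Meridian→Band B ($744M), Solara→Band C ($812M); total welfare W = $3236M.
Meridian receives Band B at value $744M, so the others get W − 744 = $2492M.
Without Meridian: best allocation of the remaining 3 bidders over all 4 bands is VistaNet→Band A ($931M), ClearBand→Band B ($844M), Solara→Band C ($812M), total $2587M.
VCG payment = (others' best without Meridian) − (others' welfare with Meridian) = 2587 − 2492 = $95M.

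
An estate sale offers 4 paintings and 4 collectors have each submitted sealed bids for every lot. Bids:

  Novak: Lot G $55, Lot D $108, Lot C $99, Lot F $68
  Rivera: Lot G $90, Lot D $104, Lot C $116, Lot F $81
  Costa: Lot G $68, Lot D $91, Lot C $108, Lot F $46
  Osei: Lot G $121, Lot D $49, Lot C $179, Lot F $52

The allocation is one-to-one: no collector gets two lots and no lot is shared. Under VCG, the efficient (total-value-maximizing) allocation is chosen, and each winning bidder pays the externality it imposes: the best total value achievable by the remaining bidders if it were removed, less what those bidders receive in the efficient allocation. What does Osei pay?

Osei pays $49.

Efficient allocation: Novak→Lot D ($108), Rivera→Lot F ($81), Costa→Lot G ($68), Osei→Lot C ($179); total welfare W = $436.
Osei receives Lot C at value $179, so the others get W − 179 = $257.
Without Osei: best allocation of the remaining 3 bidders over all 4 lots is Novak→Lot D ($108), Rivera→Lot G ($90), Costa→Lot C ($108), total $306.
VCG payment = (others' best without Osei) − (others' welfare with Osei) = 306 − 257 = $49.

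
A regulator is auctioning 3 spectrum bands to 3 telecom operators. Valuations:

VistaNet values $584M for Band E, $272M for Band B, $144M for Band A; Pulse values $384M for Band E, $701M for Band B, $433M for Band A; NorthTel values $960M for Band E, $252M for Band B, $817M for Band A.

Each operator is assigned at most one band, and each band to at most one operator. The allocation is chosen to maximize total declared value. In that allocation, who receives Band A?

Optimal: VistaNet→Band E ($584M), Pulse→Band B ($701M), NorthTel→Band A ($817M) — total 584+701+817 = $2102M.
Column-greedy (each band in turn goes to its best remaining operator) gives $1805M, worse by 297.
Swapping Pulse↔VistaNet (Pulse→Band E $384M, VistaNet→Band B $272M) loses 629.
Every other assignment is strictly worse.
NorthTel's own top band is Band E ($960M), but forcing NorthTel→Band E and reassigning the rest optimally gives only $1805M — worse by 297.

NorthTel receives Band A.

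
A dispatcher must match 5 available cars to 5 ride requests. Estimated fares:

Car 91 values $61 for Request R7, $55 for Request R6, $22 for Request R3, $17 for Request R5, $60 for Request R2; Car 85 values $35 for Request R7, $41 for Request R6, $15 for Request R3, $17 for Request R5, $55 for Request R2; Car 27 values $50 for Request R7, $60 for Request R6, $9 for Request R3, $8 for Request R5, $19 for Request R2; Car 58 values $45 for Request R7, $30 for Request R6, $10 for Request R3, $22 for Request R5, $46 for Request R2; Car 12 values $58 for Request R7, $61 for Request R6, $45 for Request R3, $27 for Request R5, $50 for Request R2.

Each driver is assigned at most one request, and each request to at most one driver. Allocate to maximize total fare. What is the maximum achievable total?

Optimal: Car 91→Request R7 ($61), Car 85→Request R2 ($55), Car 27→Request R6 ($60), Car 58→Request R5 ($22), Car 12→Request R3 ($45) — total 61+55+60+22+45 = $243.
Column-greedy (each request in turn goes to its best remaining driver) gives $178, worse by 65.

Max total: $243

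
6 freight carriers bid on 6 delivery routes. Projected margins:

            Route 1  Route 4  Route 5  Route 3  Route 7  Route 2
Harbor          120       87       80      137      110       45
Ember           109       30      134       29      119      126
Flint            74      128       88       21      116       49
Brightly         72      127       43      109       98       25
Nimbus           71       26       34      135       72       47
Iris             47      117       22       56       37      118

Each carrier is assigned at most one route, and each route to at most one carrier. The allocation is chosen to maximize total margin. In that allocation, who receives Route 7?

Optimal: Harbor→Route 1 ($120k), Ember→Route 5 ($134k), Flint→Route 7 ($116k), Brightly→Route 4 ($127k), Nimbus→Route 3 ($135k), Iris→Route 2 ($118k) — total 120+134+116+127+135+118 = $750k.
Max-entry greedy (repeatedly take the single best remaining cell) gives $686k, worse by 64.
Next-best assignment: Harbor→Route 1, Ember→Route 5, Flint→Route 4, Brightly→Route 7, Nimbus→Route 3, Iris→Route 2 = $733k.
Every other assignment is strictly worse.
Flint's own top route is Route 4 ($128k), but forcing Flint→Route 4 and reassigning the rest optimally gives only $733k — worse by 17.

Flint receives Route 7.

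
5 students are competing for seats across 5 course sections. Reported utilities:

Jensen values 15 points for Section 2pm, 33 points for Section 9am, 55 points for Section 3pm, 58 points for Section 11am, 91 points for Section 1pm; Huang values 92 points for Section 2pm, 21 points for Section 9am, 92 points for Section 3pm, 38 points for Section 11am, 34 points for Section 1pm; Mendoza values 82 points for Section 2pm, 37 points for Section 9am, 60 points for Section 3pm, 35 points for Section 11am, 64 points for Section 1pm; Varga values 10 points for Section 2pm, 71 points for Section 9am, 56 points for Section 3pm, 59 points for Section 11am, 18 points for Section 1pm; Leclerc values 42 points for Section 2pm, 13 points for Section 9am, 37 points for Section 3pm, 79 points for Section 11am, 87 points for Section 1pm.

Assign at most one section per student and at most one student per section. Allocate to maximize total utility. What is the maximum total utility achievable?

Maximum total: 415 points

This is a one-to-one assignment (maximum-weight bipartite matching).
Optimal: Jensen→Section 1pm (91 points), Huang→Section 3pm (92 points), Mendoza→Section 2pm (82 points), Varga→Section 9am (71 points), Leclerc→Section 11am (79 points) — total 91+92+82+71+79 = 415 points.
Max-entry greedy (repeatedly take the single best remaining cell) gives 393 points, worse by 22.
No other one-to-one assignment exceeds 415 points.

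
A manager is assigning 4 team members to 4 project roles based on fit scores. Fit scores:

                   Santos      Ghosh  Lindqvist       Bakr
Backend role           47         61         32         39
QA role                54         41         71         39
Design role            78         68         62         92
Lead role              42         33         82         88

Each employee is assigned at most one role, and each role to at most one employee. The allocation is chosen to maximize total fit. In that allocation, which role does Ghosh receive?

This is a one-to-one assignment (maximum-weight bipartite matching).
Optimal: Santos→Design role (78 pts), Ghosh→Backend role (61 pts), Lindqvist→QA role (71 pts), Bakr→Lead role (88 pts) — total 78+61+71+88 = 298 pts.
Column-greedy (each role in turn goes to its best remaining employee) gives 266 pts, worse by 32.
Next-best assignment: Santos→QA role, Ghosh→Backend role, Lindqvist→Lead role, Bakr→Design role = 289 pts.
Ghosh's own top role is Design role (68 pts), but forcing Ghosh→Design role and reassigning the rest optimally gives only 274 pts — worse by 24.

Ghosh receives Backend role.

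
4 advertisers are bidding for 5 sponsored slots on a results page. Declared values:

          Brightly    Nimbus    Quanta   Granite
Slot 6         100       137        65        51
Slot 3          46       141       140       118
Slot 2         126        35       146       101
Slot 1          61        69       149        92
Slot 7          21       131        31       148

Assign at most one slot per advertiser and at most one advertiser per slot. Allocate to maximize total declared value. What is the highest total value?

Max total: $564

Optimal: Brightly→Slot 2 ($126), Nimbus→Slot 3 ($141), Quanta→Slot 1 ($149), Granite→Slot 7 ($148) — total 126+141+149+148 = $564.
Column-greedy (each slot in turn goes to its best remaining advertiser) gives $495, worse by 69.
Next-best assignment: Brightly→Slot 2, Nimbus→Slot 6, Quanta→Slot 1, Granite→Slot 7 = $560.
Checked against all permutations: $564 is optimal.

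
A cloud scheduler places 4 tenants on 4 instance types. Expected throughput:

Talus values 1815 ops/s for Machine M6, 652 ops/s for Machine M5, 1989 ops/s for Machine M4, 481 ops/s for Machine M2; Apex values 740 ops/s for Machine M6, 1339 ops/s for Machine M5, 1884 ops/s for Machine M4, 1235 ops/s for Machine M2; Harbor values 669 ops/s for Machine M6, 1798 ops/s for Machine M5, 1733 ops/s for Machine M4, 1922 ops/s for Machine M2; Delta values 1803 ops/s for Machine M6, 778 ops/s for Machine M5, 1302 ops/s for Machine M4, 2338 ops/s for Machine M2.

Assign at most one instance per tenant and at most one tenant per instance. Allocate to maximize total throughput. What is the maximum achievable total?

Optimal: Talus→Machine M6 (1815 ops/s), Apex→Machine M4 (1884 ops/s), Harbor→Machine M5 (1798 ops/s), Delta→Machine M2 (2338 ops/s) — total 1815+1884+1798+2338 = 7835 ops/s.
Max-entry greedy (repeatedly take the single best remaining cell) gives 6865 ops/s, worse by 970.
Checked against all permutations: 7835 ops/s is optimal.

Maximum total: 7835 ops/s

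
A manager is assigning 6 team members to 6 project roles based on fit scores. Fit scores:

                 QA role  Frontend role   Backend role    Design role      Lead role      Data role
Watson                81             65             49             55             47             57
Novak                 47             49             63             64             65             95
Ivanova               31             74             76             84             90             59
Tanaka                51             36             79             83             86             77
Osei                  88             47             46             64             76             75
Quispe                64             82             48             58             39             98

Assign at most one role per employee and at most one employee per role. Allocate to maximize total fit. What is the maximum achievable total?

Maximum total: 497 pts

Optimal: Watson→QA role (81 pts), Novak→Data role (95 pts), Ivanova→Design role (84 pts), Tanaka→Backend role (79 pts), Osei→Lead role (76 pts), Quispe→Frontend role (82 pts) — total 81+95+84+79+76+82 = 497 pts.
Row-greedy (each employee in turn takes its best remaining role) gives 444 pts, worse by 53.
Swapping Novak↔Watson (Novak→QA role 47 pts, Watson→Data role 57 pts) loses 72.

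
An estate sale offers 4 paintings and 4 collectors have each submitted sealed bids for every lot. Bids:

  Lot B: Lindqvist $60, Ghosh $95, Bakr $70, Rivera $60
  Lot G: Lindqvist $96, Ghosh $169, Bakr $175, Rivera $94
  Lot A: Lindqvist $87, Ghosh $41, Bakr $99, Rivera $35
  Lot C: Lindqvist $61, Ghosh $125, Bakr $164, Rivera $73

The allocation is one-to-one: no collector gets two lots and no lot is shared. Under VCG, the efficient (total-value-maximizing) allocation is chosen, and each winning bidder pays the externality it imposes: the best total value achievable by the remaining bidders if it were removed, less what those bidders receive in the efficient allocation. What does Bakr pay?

Bakr pays $13.

Efficient allocation: Lindqvist→Lot A ($87), Ghosh→Lot G ($169), Bakr→Lot C ($164), Rivera→Lot B ($60); total welfare W = $480.
Bakr receives Lot C at value $164, so the others get W − 164 = $316.
Without Bakr: best allocation of the remaining 3 bidders over all 4 lots is Lindqvist→Lot A ($87), Ghosh→Lot G ($169), Rivera→Lot C ($73), total $329.
VCG payment = (others' best without Bakr) − (others' welfare with Bakr) = 329 − 316 = $13.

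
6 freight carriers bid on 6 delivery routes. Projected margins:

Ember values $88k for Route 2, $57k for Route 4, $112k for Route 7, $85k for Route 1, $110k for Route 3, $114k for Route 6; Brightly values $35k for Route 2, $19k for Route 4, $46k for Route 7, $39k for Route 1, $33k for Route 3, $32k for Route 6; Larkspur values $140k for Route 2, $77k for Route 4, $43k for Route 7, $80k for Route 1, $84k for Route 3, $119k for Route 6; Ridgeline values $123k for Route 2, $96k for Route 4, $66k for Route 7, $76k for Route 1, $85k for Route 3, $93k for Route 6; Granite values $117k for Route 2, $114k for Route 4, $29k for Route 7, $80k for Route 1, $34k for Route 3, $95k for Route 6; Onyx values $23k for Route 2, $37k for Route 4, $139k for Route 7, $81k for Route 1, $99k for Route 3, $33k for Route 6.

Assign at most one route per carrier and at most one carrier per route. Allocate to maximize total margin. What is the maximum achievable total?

Optimal: Ember→Route 3 ($110k), Brightly→Route 1 ($39k), Larkspur→Route 6 ($119k), Ridgeline→Route 2 ($123k), Granite→Route 4 ($114k), Onyx→Route 7 ($139k) — total 110+39+119+123+114+139 = $644k.
Max-entry greedy (repeatedly take the single best remaining cell) gives $631k, worse by 13.
Checked against all permutations: $644k is optimal.

Maximum total: $644k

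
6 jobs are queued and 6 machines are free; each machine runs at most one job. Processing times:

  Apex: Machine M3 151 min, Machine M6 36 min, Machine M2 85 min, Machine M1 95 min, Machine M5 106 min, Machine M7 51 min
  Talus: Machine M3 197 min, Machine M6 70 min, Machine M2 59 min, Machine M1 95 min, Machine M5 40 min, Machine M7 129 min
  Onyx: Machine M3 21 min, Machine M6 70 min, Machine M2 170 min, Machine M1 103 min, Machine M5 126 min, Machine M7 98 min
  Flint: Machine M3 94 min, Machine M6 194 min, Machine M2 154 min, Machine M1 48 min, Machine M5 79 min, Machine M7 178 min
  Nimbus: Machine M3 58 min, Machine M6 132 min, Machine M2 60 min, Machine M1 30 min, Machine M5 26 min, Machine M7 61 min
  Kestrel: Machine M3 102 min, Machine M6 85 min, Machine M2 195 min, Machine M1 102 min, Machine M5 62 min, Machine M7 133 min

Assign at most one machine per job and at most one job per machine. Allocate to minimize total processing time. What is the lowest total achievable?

This is a one-to-one assignment (minimum-cost bipartite matching).
Optimal: Apex→Machine M6 (36 min), Talus→Machine M2 (59 min), Onyx→Machine M3 (21 min), Flint→Machine M1 (48 min), Nimbus→Machine M7 (61 min), Kestrel→Machine M5 (62 min) — total 36+59+21+48+61+62 = 287 min.
Next-best assignment: Apex→Machine M7, Talus→Machine M2, Onyx→Machine M3, Flint→Machine M1, Nimbus→Machine M5, Kestrel→Machine M6 = 290 min.

Min total: 287 min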